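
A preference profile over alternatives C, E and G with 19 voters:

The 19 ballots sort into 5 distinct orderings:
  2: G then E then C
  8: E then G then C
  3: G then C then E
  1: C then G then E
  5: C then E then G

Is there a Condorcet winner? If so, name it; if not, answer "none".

Pairwise majorities:
C–E: E 10–9.
C vs G: G wins 13–6.
E–G: E 13–6.
E defeats every rival head-to-head and is the Condorcet winner.

E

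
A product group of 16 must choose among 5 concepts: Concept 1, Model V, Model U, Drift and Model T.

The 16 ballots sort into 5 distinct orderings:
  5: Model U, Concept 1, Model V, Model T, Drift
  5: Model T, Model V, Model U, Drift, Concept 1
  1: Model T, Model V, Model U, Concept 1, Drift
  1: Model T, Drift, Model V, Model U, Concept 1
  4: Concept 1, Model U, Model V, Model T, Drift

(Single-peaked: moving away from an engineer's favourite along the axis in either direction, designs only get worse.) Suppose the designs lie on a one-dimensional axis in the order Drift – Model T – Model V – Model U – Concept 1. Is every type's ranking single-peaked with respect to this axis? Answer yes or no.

yes

Axis positions: Drift=1, Model T=2, Model V=3, Model U=4, Concept 1=5.
Type 1 (peak Model U at position 4): ranking walks positions 4-5-3-2-1, expanding outward from the peak — single-peaked.
Type 2 (peak Model T at position 2): ranking walks positions 2-3-4-1-5, expanding outward from the peak — single-peaked.
Type 3 (peak Model T at position 2): ranking walks positions 2-3-4-5-1, expanding outward from the peak — single-peaked.
Type 4 (peak Model T at position 2): ranking walks positions 2-1-3-4-5, expanding outward from the peak — single-peaked.
Type 5 (peak Concept 1 at position 5): ranking walks positions 5-4-3-2-1, expanding outward from the peak — single-peaked.
Every ranking is single-peaked on this axis.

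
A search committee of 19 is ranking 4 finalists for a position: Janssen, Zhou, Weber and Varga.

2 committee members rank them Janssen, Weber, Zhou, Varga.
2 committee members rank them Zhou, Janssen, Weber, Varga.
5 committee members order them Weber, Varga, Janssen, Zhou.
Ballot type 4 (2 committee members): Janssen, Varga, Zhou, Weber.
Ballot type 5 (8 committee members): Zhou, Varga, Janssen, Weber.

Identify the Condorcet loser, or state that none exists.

Pairwise majorities:
Janssen vs Zhou: Janssen preferred on 2+5+2 = 9 ballots; Zhou wins 10–9.
Janssen–Weber: Janssen 14–5.
Janssen vs Varga: Varga, 13–6.
Zhou vs Weber: Zhou is ranked higher on 2+2+8 = 12 ballots, Weber on 7. Zhou wins 12–7.
Zhou vs Varga: Zhou, 12–7.
Weber vs Varga: 9 to 10, Varga.
Weber loses to every other candidate — it is the Condorcet loser.

Weber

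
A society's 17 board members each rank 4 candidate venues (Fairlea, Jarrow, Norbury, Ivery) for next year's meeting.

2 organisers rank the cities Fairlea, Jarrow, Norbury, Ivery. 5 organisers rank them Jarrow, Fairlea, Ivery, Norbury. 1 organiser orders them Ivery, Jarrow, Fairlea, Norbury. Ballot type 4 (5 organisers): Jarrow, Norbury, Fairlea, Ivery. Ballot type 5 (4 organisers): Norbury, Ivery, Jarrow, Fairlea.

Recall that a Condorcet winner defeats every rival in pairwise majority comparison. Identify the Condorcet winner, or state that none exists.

Pairwise majorities:
Fairlea vs Jarrow: Fairlea is ranked higher on 2 ballots, Jarrow on 15. Jarrow wins 15–2.
Fairlea vs Norbury: Fairlea preferred on 2+5+1 = 8 ballots; Norbury wins 9–8.
Fairlea vs Ivery: Fairlea preferred on 2+5+5 = 12 ballots; Fairlea wins 12–5.
Jarrow vs Norbury: 13 to 4, Jarrow.
Jarrow vs Ivery: Jarrow preferred on 2+5+5 = 12 ballots; Jarrow wins 12–5.
Norbury vs Ivery: Norbury is ranked higher on 2+5+4 = 11 ballots, Ivery on 6. Norbury wins 11–6.
Jarrow wins every pairwise contest, so Jarrow is the Condorcet winner.

Jarrow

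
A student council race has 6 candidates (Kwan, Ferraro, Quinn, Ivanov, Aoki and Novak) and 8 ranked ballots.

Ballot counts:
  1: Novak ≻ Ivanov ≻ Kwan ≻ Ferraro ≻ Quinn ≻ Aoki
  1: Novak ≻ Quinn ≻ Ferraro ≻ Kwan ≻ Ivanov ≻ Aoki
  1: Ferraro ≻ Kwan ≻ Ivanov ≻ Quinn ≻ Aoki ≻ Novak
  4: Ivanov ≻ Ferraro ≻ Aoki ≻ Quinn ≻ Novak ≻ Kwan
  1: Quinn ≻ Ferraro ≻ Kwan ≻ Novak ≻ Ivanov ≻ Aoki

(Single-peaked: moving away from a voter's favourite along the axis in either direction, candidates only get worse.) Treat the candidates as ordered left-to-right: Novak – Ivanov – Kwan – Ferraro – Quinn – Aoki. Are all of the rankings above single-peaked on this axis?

no

Axis positions: Novak=1, Ivanov=2, Kwan=3, Ferraro=4, Quinn=5, Aoki=6.
Group 1 (peak Novak at position 1): ranking walks positions 1-2-3-4-5-6, expanding outward from the peak — single-peaked.
Group 2: ranking walks positions 1-5-4-3-2-6; Quinn is ranked above Ivanov even though Ivanov lies between Quinn and the peak Novak on the axis — preferences dip and rise again. Not single-peaked.
Group 3 (peak Ferraro at position 4): ranking walks positions 4-3-2-5-6-1, expanding outward from the peak — single-peaked.
Group 4: ranking walks positions 2-4-6-5-1-3; Ferraro is ranked above Kwan even though Kwan lies between Ferraro and the peak Ivanov on the axis — preferences dip and rise again. Not single-peaked.
Group 5: ranking walks positions 5-4-3-1-2-6; Novak is ranked above Ivanov even though Ivanov lies between Novak and the peak Quinn on the axis — preferences dip and rise again. Not single-peaked.
Group 2 violates single-peakedness, so the profile is not single-peaked on this axis.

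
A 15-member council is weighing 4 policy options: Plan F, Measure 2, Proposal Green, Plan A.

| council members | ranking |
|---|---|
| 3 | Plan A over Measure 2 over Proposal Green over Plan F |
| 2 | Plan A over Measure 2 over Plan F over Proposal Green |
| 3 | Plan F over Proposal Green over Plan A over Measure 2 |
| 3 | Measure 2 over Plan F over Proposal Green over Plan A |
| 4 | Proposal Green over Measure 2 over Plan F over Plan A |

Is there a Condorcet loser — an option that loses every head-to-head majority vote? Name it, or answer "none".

none

Head-to-head results (15 council members):
Plan F vs Measure 2: 3 for Plan F, 12 for Measure 2 — Measure 2 by 12–3.
Plan F–Proposal Green: Plan F 8–7.
Plan F vs Plan A: 3+3+4 = 10 for Plan F, 5 for Plan A — Plan F by 10–5.
Measure 2 vs Proposal Green: 3+2+3 = 8 for Measure 2, 7 for Proposal Green — Measure 2 by 8–7.
Measure 2 vs Plan A: 3+4 = 7 for Measure 2, 8 for Plan A — Plan A by 8–7.
Proposal Green vs Plan A: 3+3+4 = 10 for Proposal Green, 5 for Plan A — Proposal Green by 10–5.
Each option has at least one pairwise win (Plan F beats Proposal Green; Measure 2 beats Plan F; Proposal Green beats Plan A; Plan A beats Measure 2) — no Condorcet loser.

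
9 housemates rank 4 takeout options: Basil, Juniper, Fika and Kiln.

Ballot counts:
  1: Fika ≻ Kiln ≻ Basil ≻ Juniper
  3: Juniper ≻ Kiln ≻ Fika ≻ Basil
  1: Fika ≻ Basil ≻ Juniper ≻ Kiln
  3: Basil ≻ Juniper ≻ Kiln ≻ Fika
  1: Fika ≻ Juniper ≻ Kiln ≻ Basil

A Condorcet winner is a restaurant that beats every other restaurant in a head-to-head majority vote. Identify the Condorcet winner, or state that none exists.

none

Pairwise majorities:
Basil–Juniper: Basil 5–4.
Basil–Fika: Fika 6–3.
Basil–Kiln: Kiln 5–4.
Juniper–Fika: Juniper 6–3.
Juniper vs Kiln: Juniper wins 8–1.
Fika vs Kiln: Kiln wins 6–3.
Every restaurant loses at least once (Basil loses to Fika; Juniper loses to Basil; Fika loses to Juniper; Kiln loses to Juniper). The majority relation contains the cycle Basil > Juniper > Fika > Basil, so there is no Condorcet winner.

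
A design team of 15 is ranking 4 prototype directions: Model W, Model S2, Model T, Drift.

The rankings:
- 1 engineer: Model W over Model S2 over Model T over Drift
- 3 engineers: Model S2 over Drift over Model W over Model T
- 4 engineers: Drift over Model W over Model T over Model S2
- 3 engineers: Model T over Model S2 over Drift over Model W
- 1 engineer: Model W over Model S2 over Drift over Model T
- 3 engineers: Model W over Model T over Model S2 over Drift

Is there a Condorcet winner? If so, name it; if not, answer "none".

none

Head-to-head results (15 engineers):
Model W vs Model S2: Model W wins 9–6.
Model W–Model T: Model W 12–3.
Model W–Drift: Drift 10–5.
Model S2 vs Model T: Model T, 10–5.
Model S2 vs Drift: Model S2 wins 11–4.
Model T vs Drift: Drift wins 8–7.
Every design loses at least once (Model W loses to Drift; Model S2 loses to Model W; Model T loses to Model W; Drift loses to Model S2). The majority relation contains the cycle Model W beats Model S2 beats Drift beats Model W, so there is no Condorcet winner.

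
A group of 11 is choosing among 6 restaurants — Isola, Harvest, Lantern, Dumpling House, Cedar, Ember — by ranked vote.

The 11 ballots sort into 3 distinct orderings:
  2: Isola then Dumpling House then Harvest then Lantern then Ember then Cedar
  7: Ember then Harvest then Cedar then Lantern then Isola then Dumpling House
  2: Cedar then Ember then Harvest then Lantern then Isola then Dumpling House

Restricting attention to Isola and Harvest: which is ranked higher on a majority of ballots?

Ballots ranking Isola above Harvest: 2.
Ballots ranking Harvest above Isola: 11 − 2 = 9.
Harvest wins the head-to-head 9–2.

Harvest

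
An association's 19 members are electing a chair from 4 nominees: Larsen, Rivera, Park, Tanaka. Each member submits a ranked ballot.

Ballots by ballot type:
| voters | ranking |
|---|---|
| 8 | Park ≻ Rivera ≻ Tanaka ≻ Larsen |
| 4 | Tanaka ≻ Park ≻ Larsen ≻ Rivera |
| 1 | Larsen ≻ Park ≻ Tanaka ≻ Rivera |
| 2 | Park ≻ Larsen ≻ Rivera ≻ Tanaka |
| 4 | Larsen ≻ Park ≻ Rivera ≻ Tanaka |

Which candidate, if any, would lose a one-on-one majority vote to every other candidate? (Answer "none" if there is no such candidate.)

Pairwise majorities:
Larsen vs Rivera: Larsen, 11–8.
Larsen vs Park: Larsen preferred on 1+4 = 5 ballots; Park wins 14–5.
Larsen vs Tanaka: 7 to 12, Tanaka.
Rivera vs Park: Rivera is ranked higher on 0 ballots, Park on 19. Park wins 19–0.
Rivera vs Tanaka: 8+2+4 = 14 for Rivera, 5 for Tanaka — Rivera by 14–5.
Park vs Tanaka: 15 to 4, Park.
Every candidate wins at least one matchup (Larsen beats Rivera; Rivera beats Tanaka; Park beats Larsen; Tanaka beats Larsen), so there is no Condorcet loser.

none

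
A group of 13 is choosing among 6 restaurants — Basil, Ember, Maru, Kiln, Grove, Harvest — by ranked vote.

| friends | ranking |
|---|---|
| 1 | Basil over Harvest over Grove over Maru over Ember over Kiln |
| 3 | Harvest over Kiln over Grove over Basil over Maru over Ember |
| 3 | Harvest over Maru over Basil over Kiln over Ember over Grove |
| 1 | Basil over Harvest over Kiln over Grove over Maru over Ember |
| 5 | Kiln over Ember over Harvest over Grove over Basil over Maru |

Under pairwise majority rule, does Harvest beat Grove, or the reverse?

Ballots ranking Harvest above Grove: 1 + 3 + 3 + 1 + 5 = 13.
Ballots ranking Grove above Harvest: 13 − 13 = 0.
Harvest wins the head-to-head 13–0.

Harvest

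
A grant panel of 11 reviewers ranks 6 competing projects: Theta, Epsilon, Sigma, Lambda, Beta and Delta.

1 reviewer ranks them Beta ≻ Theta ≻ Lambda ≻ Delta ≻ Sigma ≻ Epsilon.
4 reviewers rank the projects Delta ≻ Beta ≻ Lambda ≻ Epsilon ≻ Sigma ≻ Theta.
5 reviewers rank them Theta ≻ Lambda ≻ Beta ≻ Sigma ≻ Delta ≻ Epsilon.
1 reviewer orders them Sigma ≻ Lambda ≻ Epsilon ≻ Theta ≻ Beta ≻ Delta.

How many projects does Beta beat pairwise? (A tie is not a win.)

3

Beta against each rival (11 reviewers):
Beta vs Theta: 1+4 = 5 for Beta, 6 for Theta — Theta by 6–5.
Beta vs Epsilon: 1+4+5 = 10 for Beta, 1 for Epsilon — Beta by 10–1.
Beta vs Sigma: Beta, 10–1.
Beta vs Lambda: 5 to 6, Lambda.
Beta–Delta: Beta 7–4.
Beta beats Epsilon, Sigma, Delta; loses to Theta, Lambda — 3 pairwise wins.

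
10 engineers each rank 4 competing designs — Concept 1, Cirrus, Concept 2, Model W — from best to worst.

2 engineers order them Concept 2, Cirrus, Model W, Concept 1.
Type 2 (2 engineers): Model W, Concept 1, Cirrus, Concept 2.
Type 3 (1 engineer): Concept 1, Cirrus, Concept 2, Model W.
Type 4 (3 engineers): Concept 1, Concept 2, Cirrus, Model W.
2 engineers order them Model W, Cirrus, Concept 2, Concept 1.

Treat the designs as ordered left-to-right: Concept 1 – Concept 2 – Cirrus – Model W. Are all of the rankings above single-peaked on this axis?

no

Axis positions: Concept 1=1, Concept 2=2, Cirrus=3, Model W=4.
Type 1 (peak Concept 2 at position 2): ranking walks positions 2-3-4-1, expanding outward from the peak — single-peaked.
Type 2: ranking walks positions 4-1-3-2; Concept 1 is ranked above Cirrus even though Cirrus lies between Concept 1 and the peak Model W on the axis — preferences dip and rise again. Not single-peaked.
Type 3: ranking walks positions 1-3-2-4; Cirrus is ranked above Concept 2 even though Concept 2 lies between Cirrus and the peak Concept 1 on the axis — preferences dip and rise again. Not single-peaked.
Type 4 (peak Concept 1 at position 1): ranking walks positions 1-2-3-4, expanding outward from the peak — single-peaked.
Type 5 (peak Model W at position 4): ranking walks positions 4-3-2-1, expanding outward from the peak — single-peaked.
Type 2 violates single-peakedness, so the profile is not single-peaked on this axis.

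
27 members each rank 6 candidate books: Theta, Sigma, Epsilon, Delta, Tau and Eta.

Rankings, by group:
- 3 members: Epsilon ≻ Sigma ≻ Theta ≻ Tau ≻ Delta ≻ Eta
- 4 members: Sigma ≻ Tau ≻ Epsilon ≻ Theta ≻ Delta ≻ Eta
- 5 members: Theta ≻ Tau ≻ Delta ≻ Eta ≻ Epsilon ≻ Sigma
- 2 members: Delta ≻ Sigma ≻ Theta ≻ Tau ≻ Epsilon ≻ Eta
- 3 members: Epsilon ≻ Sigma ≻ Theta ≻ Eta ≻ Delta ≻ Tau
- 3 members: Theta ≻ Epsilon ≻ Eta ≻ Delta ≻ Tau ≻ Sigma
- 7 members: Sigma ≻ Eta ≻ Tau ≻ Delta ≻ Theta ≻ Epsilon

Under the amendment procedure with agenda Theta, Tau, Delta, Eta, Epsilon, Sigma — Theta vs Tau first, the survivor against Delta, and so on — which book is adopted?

Sigma

Round 1: Theta vs Tau — 16–11, Theta advances.
Round 2: Theta vs Delta — 18–9, Theta advances.
Round 3: Theta vs Eta — 20–7, Theta advances.
Round 4: Theta vs Epsilon — 17–10, Theta advances.
Round 5: Theta vs Sigma — 8–19, Sigma advances.
Sigma survives the agenda.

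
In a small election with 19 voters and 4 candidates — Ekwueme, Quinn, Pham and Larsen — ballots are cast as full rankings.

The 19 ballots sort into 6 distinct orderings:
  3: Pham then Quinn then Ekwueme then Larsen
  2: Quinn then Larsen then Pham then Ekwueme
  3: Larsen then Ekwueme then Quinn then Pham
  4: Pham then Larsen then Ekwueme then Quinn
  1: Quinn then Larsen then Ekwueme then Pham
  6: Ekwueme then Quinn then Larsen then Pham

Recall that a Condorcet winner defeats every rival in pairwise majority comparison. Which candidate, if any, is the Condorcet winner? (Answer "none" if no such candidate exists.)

Check each pair by majority over 19 ballots:
Ekwueme vs Quinn: Ekwueme wins 13–6.
Ekwueme vs Pham: Ekwueme, 10–9.
Ekwueme–Larsen: Larsen 10–9.
Quinn vs Pham: Quinn, 12–7.
Quinn vs Larsen: Quinn, 12–7.
Pham–Larsen: Larsen 12–7.
Every candidate loses at least once (Ekwueme loses to Larsen; Quinn loses to Ekwueme; Pham loses to Ekwueme; Larsen loses to Quinn). The majority relation contains the cycle Ekwueme beats Quinn beats Larsen beats Ekwueme, so there is no Condorcet winner.

none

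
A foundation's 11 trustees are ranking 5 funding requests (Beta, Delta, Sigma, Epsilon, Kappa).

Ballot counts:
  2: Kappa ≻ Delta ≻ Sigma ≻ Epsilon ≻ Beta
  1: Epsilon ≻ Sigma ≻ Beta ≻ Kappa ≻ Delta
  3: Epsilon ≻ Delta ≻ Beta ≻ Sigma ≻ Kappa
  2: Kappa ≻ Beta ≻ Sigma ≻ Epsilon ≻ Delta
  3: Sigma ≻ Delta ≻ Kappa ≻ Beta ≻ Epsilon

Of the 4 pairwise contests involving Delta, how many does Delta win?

Delta against each rival (11 reviewers):
Delta vs Beta: Delta preferred on 2+3+3 = 8 ballots; Delta wins 8–3.
Delta vs Sigma: Delta is ranked higher on 2+3 = 5 ballots, Sigma on 6. Sigma wins 6–5.
Delta vs Epsilon: Delta preferred on 2+3 = 5 ballots; Epsilon wins 6–5.
Delta vs Kappa: Delta is ranked higher on 3+3 = 6 ballots, Kappa on 5. Delta wins 6–5.
Delta beats Beta, Kappa; loses to Sigma, Epsilon — 2 pairwise wins.

2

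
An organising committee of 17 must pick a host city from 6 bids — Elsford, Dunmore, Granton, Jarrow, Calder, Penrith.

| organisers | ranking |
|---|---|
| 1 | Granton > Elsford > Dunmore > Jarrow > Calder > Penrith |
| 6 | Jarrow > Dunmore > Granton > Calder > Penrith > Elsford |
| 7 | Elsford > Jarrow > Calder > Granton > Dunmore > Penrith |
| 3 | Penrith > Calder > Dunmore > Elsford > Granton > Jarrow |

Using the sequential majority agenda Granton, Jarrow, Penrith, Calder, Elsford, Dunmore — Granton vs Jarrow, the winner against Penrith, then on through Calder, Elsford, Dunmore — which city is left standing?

Round 1: Granton vs Jarrow — 4–13, Jarrow advances.
Round 2: Jarrow vs Penrith — 14–3, Jarrow advances.
Round 3: Jarrow vs Calder — 14–3, Jarrow advances.
Round 4: Jarrow vs Elsford — 6–11, Elsford advances.
Round 5: Elsford vs Dunmore — 8–9, Dunmore advances.
Dunmore survives the agenda.

Dunmore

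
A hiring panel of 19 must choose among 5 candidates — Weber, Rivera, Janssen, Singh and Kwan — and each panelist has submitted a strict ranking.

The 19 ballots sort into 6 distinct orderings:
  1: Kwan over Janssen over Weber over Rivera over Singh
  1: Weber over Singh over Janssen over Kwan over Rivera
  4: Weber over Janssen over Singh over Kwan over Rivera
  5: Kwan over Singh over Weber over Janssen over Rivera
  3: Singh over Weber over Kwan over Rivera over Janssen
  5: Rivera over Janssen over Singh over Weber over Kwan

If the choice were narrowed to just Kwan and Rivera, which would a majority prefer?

Kwan

Ballots ranking Kwan above Rivera: 1 + 1 + 4 + 5 + 3 = 14.
Ballots ranking Rivera above Kwan: 19 − 14 = 5.
Kwan wins the head-to-head 14–5.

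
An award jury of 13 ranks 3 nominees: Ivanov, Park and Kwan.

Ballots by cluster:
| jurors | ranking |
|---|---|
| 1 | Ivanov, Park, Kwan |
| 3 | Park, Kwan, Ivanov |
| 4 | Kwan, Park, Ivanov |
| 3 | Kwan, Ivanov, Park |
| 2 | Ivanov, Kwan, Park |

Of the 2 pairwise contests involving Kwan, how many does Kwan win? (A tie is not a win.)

2

Kwan against each rival (13 jurors):
Kwan–Ivanov: Kwan 10–3.
Kwan vs Park: 4+3+2 = 9 for Kwan, 4 for Park — Kwan by 9–4.
Kwan beats Ivanov, Park — 2 pairwise wins.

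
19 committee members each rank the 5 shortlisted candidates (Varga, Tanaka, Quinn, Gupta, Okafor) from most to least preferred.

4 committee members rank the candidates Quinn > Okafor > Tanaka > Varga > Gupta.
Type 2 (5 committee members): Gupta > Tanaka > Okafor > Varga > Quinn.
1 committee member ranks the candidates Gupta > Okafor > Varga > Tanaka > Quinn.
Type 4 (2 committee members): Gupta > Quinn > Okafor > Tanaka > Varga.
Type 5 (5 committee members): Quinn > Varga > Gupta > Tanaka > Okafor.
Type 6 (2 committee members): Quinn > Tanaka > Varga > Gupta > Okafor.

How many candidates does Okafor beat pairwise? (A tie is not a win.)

Okafor against each rival (19 committee members):
Okafor–Varga: Okafor 12–7.
Okafor vs Tanaka: Tanaka wins 12–7.
Okafor–Quinn: Quinn 13–6.
Okafor vs Gupta: Gupta wins 15–4.
Okafor beats Varga; loses to Tanaka, Quinn, Gupta — 1 pairwise win.

1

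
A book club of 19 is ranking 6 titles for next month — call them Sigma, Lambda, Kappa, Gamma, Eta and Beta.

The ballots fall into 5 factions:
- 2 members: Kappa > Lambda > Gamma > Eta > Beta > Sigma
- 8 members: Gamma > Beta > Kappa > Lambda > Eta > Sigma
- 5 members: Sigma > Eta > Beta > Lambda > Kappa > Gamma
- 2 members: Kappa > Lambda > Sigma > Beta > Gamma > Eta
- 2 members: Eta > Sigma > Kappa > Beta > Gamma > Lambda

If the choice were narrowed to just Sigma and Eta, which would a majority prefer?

Eta

Ballots ranking Sigma above Eta: 5 + 2 = 7.
Ballots ranking Eta above Sigma: 19 − 7 = 12.
Eta wins the head-to-head 12–7.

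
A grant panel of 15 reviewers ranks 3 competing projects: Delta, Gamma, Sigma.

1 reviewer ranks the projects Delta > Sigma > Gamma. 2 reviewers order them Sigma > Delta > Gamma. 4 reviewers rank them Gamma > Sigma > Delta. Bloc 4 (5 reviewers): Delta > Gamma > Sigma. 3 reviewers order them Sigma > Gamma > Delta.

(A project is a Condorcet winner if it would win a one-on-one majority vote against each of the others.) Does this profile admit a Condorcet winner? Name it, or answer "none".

Check each pair by majority over 15 ballots:
Delta vs Gamma: 8 to 7, Delta.
Delta–Sigma: Sigma 9–6.
Gamma vs Sigma: 9 to 6, Gamma.
Each project drops at least one matchup (Delta loses to Sigma; Gamma loses to Delta; Sigma loses to Gamma); the cycle Delta beats Gamma beats Sigma beats Delta rules out a Condorcet winner.

none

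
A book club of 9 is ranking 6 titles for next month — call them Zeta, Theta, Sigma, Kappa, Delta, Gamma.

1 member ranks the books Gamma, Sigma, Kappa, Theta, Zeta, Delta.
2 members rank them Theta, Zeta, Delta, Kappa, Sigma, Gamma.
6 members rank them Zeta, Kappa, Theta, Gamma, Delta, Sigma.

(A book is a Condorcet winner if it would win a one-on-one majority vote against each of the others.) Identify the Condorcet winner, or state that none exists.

Check each pair by majority over 9 ballots:
Zeta vs Theta: Zeta preferred on 6 ballots; Zeta wins 6–3.
Zeta vs Sigma: Zeta preferred on 2+6 = 8 ballots; Zeta wins 8–1.
Zeta vs Kappa: Zeta is ranked higher on 2+6 = 8 ballots, Kappa on 1. Zeta wins 8–1.
Zeta vs Delta: Zeta preferred on 1+2+6 = 9 ballots; Zeta wins 9–0.
Zeta vs Gamma: Zeta preferred on 2+6 = 8 ballots; Zeta wins 8–1.
Theta vs Sigma: Theta is ranked higher on 2+6 = 8 ballots, Sigma on 1. Theta wins 8–1.
Theta vs Kappa: 2 to 7, Kappa.
Theta vs Delta: 1+2+6 = 9 for Theta, 0 for Delta — Theta by 9–0.
Theta vs Gamma: Theta is ranked higher on 2+6 = 8 ballots, Gamma on 1. Theta wins 8–1.
Sigma vs Kappa: Sigma is ranked higher on 1 ballot, Kappa on 8. Kappa wins 8–1.
Sigma vs Delta: 1 for Sigma, 8 for Delta — Delta by 8–1.
Sigma vs Gamma: 2 to 7, Gamma.
Kappa vs Delta: 1+6 = 7 for Kappa, 2 for Delta — Kappa by 7–2.
Kappa vs Gamma: 2+6 = 8 for Kappa, 1 for Gamma — Kappa by 8–1.
Delta vs Gamma: Delta preferred on 2 ballots; Gamma wins 7–2.
Only Zeta has no losses; Zeta is the Condorcet winner.

Zeta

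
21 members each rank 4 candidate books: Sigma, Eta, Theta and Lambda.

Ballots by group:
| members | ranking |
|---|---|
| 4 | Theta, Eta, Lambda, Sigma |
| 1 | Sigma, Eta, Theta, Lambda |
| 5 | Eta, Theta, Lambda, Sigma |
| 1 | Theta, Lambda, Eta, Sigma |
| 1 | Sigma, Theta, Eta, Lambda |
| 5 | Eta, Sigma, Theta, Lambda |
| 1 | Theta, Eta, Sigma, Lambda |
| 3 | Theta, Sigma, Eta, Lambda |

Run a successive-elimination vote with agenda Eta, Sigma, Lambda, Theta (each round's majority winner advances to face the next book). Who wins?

Round 1: Eta vs Sigma — 16–5, Eta advances.
Round 2: Eta vs Lambda — 20–1, Eta advances.
Round 3: Eta vs Theta — 11–10, Eta advances.
Eta survives the agenda.

Eta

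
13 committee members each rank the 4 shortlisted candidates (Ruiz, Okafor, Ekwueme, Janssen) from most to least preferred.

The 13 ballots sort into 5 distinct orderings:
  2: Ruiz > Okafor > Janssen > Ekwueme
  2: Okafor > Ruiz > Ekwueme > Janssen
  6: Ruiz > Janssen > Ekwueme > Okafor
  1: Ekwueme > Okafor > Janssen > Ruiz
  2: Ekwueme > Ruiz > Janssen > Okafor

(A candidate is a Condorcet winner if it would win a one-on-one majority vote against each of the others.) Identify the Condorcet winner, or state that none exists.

Ruiz

Check each pair by majority over 13 ballots:
Ruiz vs Okafor: Ruiz is ranked higher on 2+6+2 = 10 ballots, Okafor on 3. Ruiz wins 10–3.
Ruiz vs Ekwueme: Ruiz is ranked higher on 2+2+6 = 10 ballots, Ekwueme on 3. Ruiz wins 10–3.
Ruiz vs Janssen: 12 to 1, Ruiz.
Okafor vs Ekwueme: 4 to 9, Ekwueme.
Okafor vs Janssen: 2+2+1 = 5 for Okafor, 8 for Janssen — Janssen by 8–5.
Ekwueme vs Janssen: 5 to 8, Janssen.
Only Ruiz has no losses; Ruiz is the Condorcet winner.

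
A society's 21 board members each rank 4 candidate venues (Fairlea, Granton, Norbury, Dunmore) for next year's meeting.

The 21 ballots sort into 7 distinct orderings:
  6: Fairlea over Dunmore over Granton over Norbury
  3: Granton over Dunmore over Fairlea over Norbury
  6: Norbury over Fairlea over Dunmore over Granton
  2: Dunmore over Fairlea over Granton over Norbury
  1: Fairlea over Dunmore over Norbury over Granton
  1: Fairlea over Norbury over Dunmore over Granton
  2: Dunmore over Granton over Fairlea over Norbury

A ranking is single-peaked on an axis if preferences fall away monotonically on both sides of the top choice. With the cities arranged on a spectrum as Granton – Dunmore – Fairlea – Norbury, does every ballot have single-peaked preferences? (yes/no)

Axis positions: Granton=1, Dunmore=2, Fairlea=3, Norbury=4.
Ballot type 1 (peak Fairlea at position 3): ranking walks positions 3-2-1-4, expanding outward from the peak — single-peaked.
Ballot type 2 (peak Granton at position 1): ranking walks positions 1-2-3-4, expanding outward from the peak — single-peaked.
Ballot type 3 (peak Norbury at position 4): ranking walks positions 4-3-2-1, expanding outward from the peak — single-peaked.
Ballot type 4 (peak Dunmore at position 2): ranking walks positions 2-3-1-4, expanding outward from the peak — single-peaked.
Ballot type 5 (peak Fairlea at position 3): ranking walks positions 3-2-4-1, expanding outward from the peak — single-peaked.
Ballot type 6 (peak Fairlea at position 3): ranking walks positions 3-4-2-1, expanding outward from the peak — single-peaked.
Ballot type 7 (peak Dunmore at position 2): ranking walks positions 2-1-3-4, expanding outward from the peak — single-peaked.
Every ranking is single-peaked on this axis.

yes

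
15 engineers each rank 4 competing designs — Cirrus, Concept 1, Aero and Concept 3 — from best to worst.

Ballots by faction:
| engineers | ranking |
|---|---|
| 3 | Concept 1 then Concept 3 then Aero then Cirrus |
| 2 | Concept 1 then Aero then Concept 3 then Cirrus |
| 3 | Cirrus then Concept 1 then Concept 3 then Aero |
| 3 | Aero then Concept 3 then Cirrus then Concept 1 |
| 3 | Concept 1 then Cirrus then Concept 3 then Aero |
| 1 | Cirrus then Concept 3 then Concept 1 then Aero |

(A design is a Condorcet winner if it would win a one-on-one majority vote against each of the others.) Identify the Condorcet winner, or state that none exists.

Head-to-head results (15 engineers):
Cirrus–Concept 1: Concept 1 8–7.
Cirrus vs Aero: 3+3+1 = 7 for Cirrus, 8 for Aero — Aero by 8–7.
Cirrus vs Concept 3: Cirrus is ranked higher on 3+3+1 = 7 ballots, Concept 3 on 8. Concept 3 wins 8–7.
Concept 1 vs Aero: 12 to 3, Concept 1.
Concept 1 vs Concept 3: Concept 1, 11–4.
Aero–Concept 3: Concept 3 10–5.
Concept 1 defeats every rival head-to-head and is the Condorcet winner.

Concept 1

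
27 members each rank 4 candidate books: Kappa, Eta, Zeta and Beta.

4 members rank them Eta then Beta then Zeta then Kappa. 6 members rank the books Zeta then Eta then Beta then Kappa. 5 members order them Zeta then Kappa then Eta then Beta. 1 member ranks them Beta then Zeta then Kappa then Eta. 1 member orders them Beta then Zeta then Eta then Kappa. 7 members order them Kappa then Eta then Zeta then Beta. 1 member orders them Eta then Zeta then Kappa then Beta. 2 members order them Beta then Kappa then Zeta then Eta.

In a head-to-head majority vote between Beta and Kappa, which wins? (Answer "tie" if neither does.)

Beta

Ballots ranking Beta above Kappa: 4 + 6 + 1 + 1 + 2 = 14.
Ballots ranking Kappa above Beta: 27 − 14 = 13.
Beta wins the head-to-head 14–13.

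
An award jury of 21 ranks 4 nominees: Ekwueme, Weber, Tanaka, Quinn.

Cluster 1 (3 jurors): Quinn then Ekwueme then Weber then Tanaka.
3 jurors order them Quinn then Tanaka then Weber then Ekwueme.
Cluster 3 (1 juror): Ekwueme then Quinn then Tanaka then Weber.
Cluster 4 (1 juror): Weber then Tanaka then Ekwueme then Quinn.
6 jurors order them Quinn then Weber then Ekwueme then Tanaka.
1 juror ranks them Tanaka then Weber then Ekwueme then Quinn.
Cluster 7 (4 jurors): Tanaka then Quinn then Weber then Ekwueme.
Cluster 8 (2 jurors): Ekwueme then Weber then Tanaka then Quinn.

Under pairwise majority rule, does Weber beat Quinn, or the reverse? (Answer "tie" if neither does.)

Quinn

Ballots ranking Weber above Quinn: 1 + 1 + 2 = 4.
Ballots ranking Quinn above Weber: 21 − 4 = 17.
Quinn wins the head-to-head 17–4.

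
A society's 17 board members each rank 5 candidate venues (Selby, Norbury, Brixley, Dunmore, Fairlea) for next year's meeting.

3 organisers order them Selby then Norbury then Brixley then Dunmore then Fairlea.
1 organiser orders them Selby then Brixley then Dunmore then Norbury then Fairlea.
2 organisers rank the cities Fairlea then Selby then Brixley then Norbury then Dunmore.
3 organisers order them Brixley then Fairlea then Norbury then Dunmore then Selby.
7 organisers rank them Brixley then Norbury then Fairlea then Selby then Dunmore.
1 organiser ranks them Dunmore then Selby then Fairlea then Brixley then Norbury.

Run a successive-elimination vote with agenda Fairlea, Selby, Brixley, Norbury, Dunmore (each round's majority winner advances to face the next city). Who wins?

Brixley

Round 1: Fairlea vs Selby — 12–5, Fairlea advances.
Round 2: Fairlea vs Brixley — 3–14, Brixley advances.
Round 3: Brixley vs Norbury — 14–3, Brixley advances.
Round 4: Brixley vs Dunmore — 16–1, Brixley advances.
The agenda winner is Brixley.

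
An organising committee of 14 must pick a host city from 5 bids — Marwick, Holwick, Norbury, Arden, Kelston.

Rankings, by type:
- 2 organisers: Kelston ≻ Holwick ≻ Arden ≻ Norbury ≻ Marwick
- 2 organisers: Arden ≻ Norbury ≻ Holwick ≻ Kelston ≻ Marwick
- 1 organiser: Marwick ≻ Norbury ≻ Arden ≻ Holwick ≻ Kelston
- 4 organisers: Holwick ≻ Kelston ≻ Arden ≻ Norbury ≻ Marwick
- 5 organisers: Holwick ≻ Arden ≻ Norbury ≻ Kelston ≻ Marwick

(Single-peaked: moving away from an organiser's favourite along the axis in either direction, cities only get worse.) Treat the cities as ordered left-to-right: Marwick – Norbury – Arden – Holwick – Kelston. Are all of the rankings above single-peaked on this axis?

Axis positions: Marwick=1, Norbury=2, Arden=3, Holwick=4, Kelston=5.
Type 1 (peak Kelston at position 5): ranking walks positions 5-4-3-2-1, expanding outward from the peak — single-peaked.
Type 2 (peak Arden at position 3): ranking walks positions 3-2-4-5-1, expanding outward from the peak — single-peaked.
Type 3 (peak Marwick at position 1): ranking walks positions 1-2-3-4-5, expanding outward from the peak — single-peaked.
Type 4 (peak Holwick at position 4): ranking walks positions 4-5-3-2-1, expanding outward from the peak — single-peaked.
Type 5 (peak Holwick at position 4): ranking walks positions 4-3-2-5-1, expanding outward from the peak — single-peaked.
Every ranking is single-peaked on this axis.

yes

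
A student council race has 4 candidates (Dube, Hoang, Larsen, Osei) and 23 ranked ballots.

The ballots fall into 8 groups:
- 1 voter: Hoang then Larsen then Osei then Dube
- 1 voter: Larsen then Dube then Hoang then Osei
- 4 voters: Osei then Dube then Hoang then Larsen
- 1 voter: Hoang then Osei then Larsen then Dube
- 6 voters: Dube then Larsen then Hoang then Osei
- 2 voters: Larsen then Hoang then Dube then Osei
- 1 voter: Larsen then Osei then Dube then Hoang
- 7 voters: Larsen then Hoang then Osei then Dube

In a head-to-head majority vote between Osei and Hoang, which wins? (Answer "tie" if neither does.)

Hoang

Ballots ranking Osei above Hoang: 4 + 1 = 5.
Ballots ranking Hoang above Osei: 23 − 5 = 18.
Hoang wins the head-to-head 18–5.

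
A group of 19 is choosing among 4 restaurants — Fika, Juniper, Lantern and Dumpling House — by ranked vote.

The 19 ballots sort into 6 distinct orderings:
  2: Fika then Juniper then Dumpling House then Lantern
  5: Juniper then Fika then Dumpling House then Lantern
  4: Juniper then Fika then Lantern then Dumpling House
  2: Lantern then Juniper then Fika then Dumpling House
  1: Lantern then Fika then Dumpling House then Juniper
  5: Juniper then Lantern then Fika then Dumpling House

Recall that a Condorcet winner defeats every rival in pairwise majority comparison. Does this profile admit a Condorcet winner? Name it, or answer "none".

Pairwise majorities:
Fika–Juniper: Juniper 16–3.
Fika vs Lantern: 2+5+4 = 11 for Fika, 8 for Lantern — Fika by 11–8.
Fika vs Dumpling House: Fika wins 19–0.
Juniper vs Lantern: Juniper, 16–3.
Juniper vs Dumpling House: Juniper, 18–1.
Lantern vs Dumpling House: Lantern, 12–7.
Juniper wins every pairwise contest, so Juniper is the Condorcet winner.

Juniper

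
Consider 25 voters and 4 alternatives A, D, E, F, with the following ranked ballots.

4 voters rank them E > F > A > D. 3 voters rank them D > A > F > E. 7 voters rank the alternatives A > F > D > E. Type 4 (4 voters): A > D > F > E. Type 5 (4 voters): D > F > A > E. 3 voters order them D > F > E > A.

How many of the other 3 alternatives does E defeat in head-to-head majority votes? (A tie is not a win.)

E against each rival (25 voters):
E vs A: E preferred on 4+3 = 7 ballots; A wins 18–7.
E vs D: D, 21–4.
E vs F: 4 for E, 21 for F — F by 21–4.
E beats no one; loses to A, D, F — 0 pairwise wins.

0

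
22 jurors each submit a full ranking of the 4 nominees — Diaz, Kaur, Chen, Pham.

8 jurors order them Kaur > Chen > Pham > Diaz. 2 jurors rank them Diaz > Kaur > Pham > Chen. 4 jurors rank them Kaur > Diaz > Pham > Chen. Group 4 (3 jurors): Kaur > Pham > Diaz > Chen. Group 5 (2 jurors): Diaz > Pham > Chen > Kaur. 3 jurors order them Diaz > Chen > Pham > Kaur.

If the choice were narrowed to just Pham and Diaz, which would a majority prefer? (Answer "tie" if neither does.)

Ballots ranking Pham above Diaz: 8 + 3 = 11.
Ballots ranking Diaz above Pham: 22 − 11 = 11.
11–11: the pair ties.

tie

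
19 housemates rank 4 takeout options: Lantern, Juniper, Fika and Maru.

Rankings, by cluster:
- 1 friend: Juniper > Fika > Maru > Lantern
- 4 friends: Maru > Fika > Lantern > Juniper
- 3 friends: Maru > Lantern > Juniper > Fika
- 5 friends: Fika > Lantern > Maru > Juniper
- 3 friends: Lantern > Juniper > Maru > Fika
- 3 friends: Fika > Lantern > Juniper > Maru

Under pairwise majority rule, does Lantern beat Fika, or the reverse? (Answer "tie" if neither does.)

Ballots ranking Lantern above Fika: 3 + 3 = 6.
Ballots ranking Fika above Lantern: 19 − 6 = 13.
Fika wins the head-to-head 13–6.

Fika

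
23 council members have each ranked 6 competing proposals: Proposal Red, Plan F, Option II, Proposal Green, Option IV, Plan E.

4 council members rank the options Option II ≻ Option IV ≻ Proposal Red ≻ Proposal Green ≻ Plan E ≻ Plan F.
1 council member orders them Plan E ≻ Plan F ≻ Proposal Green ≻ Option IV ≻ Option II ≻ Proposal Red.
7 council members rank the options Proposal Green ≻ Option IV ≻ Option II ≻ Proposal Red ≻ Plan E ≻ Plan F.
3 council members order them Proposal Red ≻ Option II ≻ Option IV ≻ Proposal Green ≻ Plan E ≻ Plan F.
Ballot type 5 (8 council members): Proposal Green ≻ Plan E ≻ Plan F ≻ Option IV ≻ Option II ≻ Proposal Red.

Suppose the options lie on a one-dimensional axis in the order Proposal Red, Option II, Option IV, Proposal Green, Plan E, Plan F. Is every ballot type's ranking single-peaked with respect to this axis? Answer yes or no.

yes

Axis positions: Proposal Red=1, Option II=2, Option IV=3, Proposal Green=4, Plan E=5, Plan F=6.
Ballot type 1 (peak Option II at position 2): ranking walks positions 2-3-1-4-5-6, expanding outward from the peak — single-peaked.
Ballot type 2 (peak Plan E at position 5): ranking walks positions 5-6-4-3-2-1, expanding outward from the peak — single-peaked.
Ballot type 3 (peak Proposal Green at position 4): ranking walks positions 4-3-2-1-5-6, expanding outward from the peak — single-peaked.
Ballot type 4 (peak Proposal Red at position 1): ranking walks positions 1-2-3-4-5-6, expanding outward from the peak — single-peaked.
Ballot type 5 (peak Proposal Green at position 4): ranking walks positions 4-5-6-3-2-1, expanding outward from the peak — single-peaked.
Every ranking is single-peaked on this axis.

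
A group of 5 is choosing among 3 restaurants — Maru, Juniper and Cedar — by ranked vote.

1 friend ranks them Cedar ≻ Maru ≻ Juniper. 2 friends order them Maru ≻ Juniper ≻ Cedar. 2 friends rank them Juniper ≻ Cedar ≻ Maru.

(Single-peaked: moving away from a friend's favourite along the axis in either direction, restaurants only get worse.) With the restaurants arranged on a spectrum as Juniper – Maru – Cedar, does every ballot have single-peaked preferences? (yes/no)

Axis positions: Juniper=1, Maru=2, Cedar=3.
Ballot type 1 (peak Cedar at position 3): ranking walks positions 3-2-1, expanding outward from the peak — single-peaked.
Ballot type 2 (peak Maru at position 2): ranking walks positions 2-1-3, expanding outward from the peak — single-peaked.
Ballot type 3: ranking walks positions 1-3-2; Cedar is ranked above Maru even though Maru lies between Cedar and the peak Juniper on the axis — preferences dip and rise again. Not single-peaked.
Ballot type 3 violates single-peakedness, so the profile is not single-peaked on this axis.

no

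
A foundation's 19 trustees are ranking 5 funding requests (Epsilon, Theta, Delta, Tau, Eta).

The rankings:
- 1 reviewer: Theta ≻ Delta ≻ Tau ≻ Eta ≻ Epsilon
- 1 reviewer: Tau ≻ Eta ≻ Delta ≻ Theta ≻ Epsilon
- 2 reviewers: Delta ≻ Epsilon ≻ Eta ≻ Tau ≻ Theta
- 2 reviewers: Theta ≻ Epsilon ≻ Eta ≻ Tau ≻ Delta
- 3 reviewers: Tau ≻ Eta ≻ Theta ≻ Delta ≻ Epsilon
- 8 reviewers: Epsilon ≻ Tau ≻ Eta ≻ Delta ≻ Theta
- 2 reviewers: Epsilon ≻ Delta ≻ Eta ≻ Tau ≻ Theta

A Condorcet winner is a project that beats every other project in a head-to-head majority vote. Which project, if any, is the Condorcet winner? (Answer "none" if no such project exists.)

Check each pair by majority over 19 ballots:
Epsilon–Theta: Epsilon 12–7.
Epsilon vs Delta: Epsilon wins 12–7.
Epsilon vs Tau: Epsilon is ranked higher on 2+2+8+2 = 14 ballots, Tau on 5. Epsilon wins 14–5.
Epsilon vs Eta: 14 to 5, Epsilon.
Theta vs Delta: Delta wins 13–6.
Theta–Tau: Tau 16–3.
Theta–Eta: Eta 16–3.
Delta–Tau: Tau 14–5.
Delta–Eta: Eta 14–5.
Tau vs Eta: Tau, 13–6.
Epsilon beats each of Theta, Delta, Tau, Eta — Epsilon is the Condorcet winner.

Epsilon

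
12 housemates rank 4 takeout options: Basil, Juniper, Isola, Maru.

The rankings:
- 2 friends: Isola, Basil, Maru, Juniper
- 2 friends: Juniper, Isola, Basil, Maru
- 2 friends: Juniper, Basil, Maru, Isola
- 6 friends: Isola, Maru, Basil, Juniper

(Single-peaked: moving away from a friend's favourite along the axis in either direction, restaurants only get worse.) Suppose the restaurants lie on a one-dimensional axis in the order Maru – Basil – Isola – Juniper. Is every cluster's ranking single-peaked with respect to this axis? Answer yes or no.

Axis positions: Maru=1, Basil=2, Isola=3, Juniper=4.
Cluster 1 (peak Isola at position 3): ranking walks positions 3-2-1-4, expanding outward from the peak — single-peaked.
Cluster 2 (peak Juniper at position 4): ranking walks positions 4-3-2-1, expanding outward from the peak — single-peaked.
Cluster 3: ranking walks positions 4-2-1-3; Basil is ranked above Isola even though Isola lies between Basil and the peak Juniper on the axis — preferences dip and rise again. Not single-peaked.
Cluster 4: ranking walks positions 3-1-2-4; Maru is ranked above Basil even though Basil lies between Maru and the peak Isola on the axis — preferences dip and rise again. Not single-peaked.
Cluster 3 violates single-peakedness, so the profile is not single-peaked on this axis.

no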